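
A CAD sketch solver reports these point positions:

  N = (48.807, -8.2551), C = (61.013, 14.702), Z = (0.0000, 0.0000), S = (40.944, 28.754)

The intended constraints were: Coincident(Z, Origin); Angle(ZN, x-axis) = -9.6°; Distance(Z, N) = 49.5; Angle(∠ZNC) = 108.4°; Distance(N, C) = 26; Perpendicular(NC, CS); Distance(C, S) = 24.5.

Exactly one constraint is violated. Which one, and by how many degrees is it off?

Perpendicular(NC, CS) — off by 7.00°.

Z = (0.00, 0.00) ✓; ZN at -9.600° ✓; |ZN| = 49.50 ✓; ∠ZNC = 108.4° ✓; |NC| = 26.00 ✓; ∠(NC, CS) = 83.00° ✗; |CS| = 24.50 ✓.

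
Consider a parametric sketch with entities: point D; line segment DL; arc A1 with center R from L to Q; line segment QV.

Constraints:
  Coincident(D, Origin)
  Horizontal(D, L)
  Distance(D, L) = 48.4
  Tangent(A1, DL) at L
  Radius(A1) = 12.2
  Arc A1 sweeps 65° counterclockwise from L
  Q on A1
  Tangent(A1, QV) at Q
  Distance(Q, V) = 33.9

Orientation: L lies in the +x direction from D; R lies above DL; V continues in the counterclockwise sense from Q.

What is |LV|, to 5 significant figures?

45.505

D is at the origin; DL is horizontal with |DL| = 48.4 and L on the +x side, so L = (48.400, 0.0000). The tangent condition forces RL to be normal to DL, so R = L + (0, 12.2) = (48.400, 12.200). On A1, L sits at bearing -90° from R; a 65° counterclockwise sweep puts Q at bearing -25°, so Q = R + 12.2·(cos -25°, sin -25°) = (59.457, 7.0441). A1 meets QV tangentially, so RQ is at right angles to QV, so QV runs along (−sin -25°, cos -25°); with |QV| = 33.9, V = (73.784, 37.768). Then |LV| = |V − L| = 45.505.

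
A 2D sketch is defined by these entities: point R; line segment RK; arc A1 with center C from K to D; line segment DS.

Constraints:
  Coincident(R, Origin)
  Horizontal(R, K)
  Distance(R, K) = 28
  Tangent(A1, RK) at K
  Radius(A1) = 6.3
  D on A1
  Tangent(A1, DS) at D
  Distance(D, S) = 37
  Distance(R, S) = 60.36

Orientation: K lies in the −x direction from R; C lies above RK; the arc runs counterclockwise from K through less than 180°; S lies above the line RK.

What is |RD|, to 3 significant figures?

25.2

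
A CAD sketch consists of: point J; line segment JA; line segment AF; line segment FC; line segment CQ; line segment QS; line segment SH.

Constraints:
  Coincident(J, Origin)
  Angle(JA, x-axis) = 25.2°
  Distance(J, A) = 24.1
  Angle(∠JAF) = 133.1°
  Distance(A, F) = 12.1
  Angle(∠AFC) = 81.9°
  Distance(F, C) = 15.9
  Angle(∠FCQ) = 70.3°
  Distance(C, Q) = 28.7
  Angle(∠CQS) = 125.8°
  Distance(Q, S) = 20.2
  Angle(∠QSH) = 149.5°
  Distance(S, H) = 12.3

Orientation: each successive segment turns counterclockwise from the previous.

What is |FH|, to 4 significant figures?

38.78

∠CQS = 125.8° gives QS at -25.90° from the x-axis; with |QS| = 20.2, S = (32.96, -12.61). ∠QSH = 149.5° gives SH at 4.600° from the x-axis; with |SH| = 12.3, H = (45.22, -11.63). Then |FH| = |H − F| = 38.78.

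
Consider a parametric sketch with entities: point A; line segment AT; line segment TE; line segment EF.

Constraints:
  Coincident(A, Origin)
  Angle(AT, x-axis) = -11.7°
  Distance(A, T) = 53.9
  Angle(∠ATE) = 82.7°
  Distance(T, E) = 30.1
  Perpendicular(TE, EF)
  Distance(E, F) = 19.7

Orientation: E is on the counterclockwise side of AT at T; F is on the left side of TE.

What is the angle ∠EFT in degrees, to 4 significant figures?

56.80°

∠ATE = 82.7°, so TE runs at -11.7° + (180° − 82.7°) = 85.60° from the x-axis; with |TE| = 30.1, E = T + 30.1·(cos 85.60°, sin 85.60°) = (55.09, 19.08). TE ⟂ EF; with |EF| = 19.7 on the left of TE, F = E + 19.7·(-0.9971, 0.07672) = (35.45, 20.59). Then cos ∠EFT = FE·FT / (|FE||FT|), giving 56.80°.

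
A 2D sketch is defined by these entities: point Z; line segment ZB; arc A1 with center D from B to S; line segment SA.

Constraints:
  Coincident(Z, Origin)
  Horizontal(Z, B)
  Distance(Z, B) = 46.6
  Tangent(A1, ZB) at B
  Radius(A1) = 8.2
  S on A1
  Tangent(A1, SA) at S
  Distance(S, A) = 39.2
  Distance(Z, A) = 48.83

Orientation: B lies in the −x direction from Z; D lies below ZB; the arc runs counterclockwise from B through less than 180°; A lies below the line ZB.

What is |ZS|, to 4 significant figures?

54.28

Checks: ∠(DB, BZ) = 90.00° ✓; |DB| = 8.200 ✓; |DS| = 8.200 ✓; ∠(DS, SA) = 90.00° ✓; |SA| = 39.20 ✓; |ZA| = 48.83 ✓.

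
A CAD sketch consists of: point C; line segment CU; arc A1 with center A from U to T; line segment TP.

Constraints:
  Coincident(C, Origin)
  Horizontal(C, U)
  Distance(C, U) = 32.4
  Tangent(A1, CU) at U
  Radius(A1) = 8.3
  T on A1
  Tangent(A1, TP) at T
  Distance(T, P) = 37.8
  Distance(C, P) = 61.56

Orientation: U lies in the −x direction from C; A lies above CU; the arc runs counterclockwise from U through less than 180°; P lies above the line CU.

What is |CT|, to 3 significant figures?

27.5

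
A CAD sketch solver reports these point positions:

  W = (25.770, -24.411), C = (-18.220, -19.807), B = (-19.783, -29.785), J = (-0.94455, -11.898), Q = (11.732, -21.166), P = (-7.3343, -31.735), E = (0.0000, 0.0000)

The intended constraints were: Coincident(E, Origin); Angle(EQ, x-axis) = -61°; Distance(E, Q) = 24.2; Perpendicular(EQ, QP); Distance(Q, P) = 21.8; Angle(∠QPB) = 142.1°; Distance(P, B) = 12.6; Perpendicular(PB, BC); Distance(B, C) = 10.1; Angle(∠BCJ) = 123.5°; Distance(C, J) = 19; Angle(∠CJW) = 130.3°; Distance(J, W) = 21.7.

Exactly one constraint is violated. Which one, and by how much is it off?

Distance(J, W) = 21.7 — off by 7.80.

E = (0.00, 0.00) ✓; EQ at -61.00° ✓; |EQ| = 24.20 ✓; ∠(EQ, QP) = 90.00° ✓; |QP| = 21.80 ✓; ∠QPB = 142.1° ✓; |PB| = 12.60 ✓; ∠(PB, BC) = 90.00° ✓; |BC| = 10.10 ✓; ∠BCJ = 123.5° ✓; |CJ| = 19.00 ✓; ∠CJW = 130.3° ✓; |JW| = 29.50 ✗.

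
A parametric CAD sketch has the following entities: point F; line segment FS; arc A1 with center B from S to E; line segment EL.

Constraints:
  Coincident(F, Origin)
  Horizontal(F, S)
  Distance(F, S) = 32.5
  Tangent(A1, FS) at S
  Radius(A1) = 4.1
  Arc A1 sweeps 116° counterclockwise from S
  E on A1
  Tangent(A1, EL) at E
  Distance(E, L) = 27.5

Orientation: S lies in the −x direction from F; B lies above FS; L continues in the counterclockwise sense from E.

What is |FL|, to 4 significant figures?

51.06

On A1, S sits at bearing -90° from B; a 116° counterclockwise sweep puts E at bearing 26°, so E = B + 4.1·(cos 26°, sin 26°) = (-28.81, 5.897). Since A1 is tangent to EL there, BE ⟂ EL, so EL runs along (−sin 26°, cos 26°); with |EL| = 27.5, L = (-40.87, 30.61). Then |FL| = |L − F| = 51.06.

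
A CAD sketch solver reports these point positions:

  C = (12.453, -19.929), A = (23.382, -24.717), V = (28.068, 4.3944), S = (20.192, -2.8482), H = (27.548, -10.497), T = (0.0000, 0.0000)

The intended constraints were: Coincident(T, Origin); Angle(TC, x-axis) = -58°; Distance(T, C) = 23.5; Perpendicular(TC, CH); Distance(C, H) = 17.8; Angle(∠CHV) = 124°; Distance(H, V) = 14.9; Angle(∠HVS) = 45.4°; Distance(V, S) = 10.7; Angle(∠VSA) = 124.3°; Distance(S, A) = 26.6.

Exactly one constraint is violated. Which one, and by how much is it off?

Distance(S, A) = 26.6 — off by 4.50.

T = (0.00, 0.00) ✓; TC at -58.00° ✓; |TC| = 23.50 ✓; ∠(TC, CH) = 90.00° ✓; |CH| = 17.80 ✓; ∠CHV = 124.0° ✓; |HV| = 14.90 ✓; ∠HVS = 45.40° ✓; |VS| = 10.70 ✓; ∠VSA = 124.3° ✓; |SA| = 22.10 ✗.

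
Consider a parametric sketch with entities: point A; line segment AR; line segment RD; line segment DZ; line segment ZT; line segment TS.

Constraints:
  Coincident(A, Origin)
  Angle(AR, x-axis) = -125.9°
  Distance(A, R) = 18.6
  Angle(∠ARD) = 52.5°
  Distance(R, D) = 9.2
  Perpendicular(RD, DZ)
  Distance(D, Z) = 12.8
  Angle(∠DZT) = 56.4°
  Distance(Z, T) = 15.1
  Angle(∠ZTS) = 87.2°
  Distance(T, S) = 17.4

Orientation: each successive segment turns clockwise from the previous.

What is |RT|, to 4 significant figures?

5.581

A is at the origin; AR runs at -125.9° with length 18.6, so R = (-10.91, -15.07). ∠ARD = 52.5° gives RD at 106.6° from the x-axis; with |RD| = 9.2, D = (-13.53, -6.250). RD ⟂ DZ, so DZ runs at 16.60°; with |DZ| = 12.8, Z = (-1.268, -2.593). ∠DZT = 56.4° gives ZT at -107.0° from the x-axis; with |ZT| = 15.1, T = (-5.683, -17.03). Then |RT| = |T − R| = 5.581.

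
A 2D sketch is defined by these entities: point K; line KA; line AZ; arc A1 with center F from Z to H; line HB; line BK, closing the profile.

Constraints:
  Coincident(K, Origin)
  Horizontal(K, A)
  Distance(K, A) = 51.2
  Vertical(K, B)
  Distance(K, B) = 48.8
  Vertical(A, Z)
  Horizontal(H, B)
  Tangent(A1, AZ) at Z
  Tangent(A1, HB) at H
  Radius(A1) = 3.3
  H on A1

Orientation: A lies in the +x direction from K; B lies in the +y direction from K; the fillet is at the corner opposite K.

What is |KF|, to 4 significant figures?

66.07

K is at the origin; KA is horizontal with |KA| = 51.2 and A on the +x side, so A = (51.20, 0.000). KB is vertical with |KB| = 48.8 and B on the +y side, so B = (0.000, 48.80). The virtual corner opposite K is at (51.20, 48.80). A1 meets AZ tangentially, so FZ is at right angles to AZ and tangency of A1 to HB means the radius FH is perpendicular to HB, with radius 3.3, so the center F sits 3.3 in from both sides at F = (47.90, 45.50). Then |KF| = |F − K| = 66.07.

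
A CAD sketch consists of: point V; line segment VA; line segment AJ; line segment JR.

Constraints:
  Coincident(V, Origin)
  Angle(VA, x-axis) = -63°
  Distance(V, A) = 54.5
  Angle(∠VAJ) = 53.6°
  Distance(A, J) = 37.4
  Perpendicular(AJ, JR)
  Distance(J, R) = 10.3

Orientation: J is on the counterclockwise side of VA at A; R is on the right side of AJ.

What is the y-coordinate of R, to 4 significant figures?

-19.73

∠VAJ = 53.6°, so AJ runs at -63.0° + (180° − 53.6°) = 63.40° from the x-axis; with |AJ| = 37.4, J = A + 37.4·(cos 63.40°, sin 63.40°) = (41.49, -15.12). AJ ⟂ JR; with |JR| = 10.3 on the right of AJ, R = J + 10.3·(0.8942, -0.4478) = (50.70, -19.73). So R.y = -19.73.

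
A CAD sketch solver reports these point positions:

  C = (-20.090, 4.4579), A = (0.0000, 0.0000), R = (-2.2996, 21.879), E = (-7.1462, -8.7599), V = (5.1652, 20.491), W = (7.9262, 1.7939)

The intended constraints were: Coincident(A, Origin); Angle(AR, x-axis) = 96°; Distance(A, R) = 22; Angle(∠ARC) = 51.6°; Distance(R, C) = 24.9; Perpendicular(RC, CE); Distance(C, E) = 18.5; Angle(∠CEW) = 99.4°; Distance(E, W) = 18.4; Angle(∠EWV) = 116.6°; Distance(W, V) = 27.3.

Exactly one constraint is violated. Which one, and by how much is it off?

Distance(W, V) = 27.3 — off by 8.40.

A = (0.00, 0.00) ✓; AR at 96.00° ✓; |AR| = 22.00 ✓; ∠ARC = 51.60° ✓; |RC| = 24.90 ✓; ∠(RC, CE) = 90.00° ✓; |CE| = 18.50 ✓; ∠CEW = 99.40° ✓; |EW| = 18.40 ✓; ∠EWV = 116.6° ✓; |WV| = 18.90 ✗.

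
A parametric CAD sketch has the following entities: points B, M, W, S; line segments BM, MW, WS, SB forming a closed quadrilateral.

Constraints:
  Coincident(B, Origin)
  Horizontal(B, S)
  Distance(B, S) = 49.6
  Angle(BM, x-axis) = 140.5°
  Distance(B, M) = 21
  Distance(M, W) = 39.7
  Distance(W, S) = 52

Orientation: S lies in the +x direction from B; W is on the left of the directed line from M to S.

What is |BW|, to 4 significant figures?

41.10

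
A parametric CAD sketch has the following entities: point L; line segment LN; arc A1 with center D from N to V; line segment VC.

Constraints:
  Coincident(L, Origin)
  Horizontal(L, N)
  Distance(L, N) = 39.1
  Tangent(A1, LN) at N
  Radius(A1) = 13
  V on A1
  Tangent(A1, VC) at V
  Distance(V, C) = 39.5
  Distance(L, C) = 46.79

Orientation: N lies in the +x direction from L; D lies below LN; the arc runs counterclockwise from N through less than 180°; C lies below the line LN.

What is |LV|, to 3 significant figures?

28.2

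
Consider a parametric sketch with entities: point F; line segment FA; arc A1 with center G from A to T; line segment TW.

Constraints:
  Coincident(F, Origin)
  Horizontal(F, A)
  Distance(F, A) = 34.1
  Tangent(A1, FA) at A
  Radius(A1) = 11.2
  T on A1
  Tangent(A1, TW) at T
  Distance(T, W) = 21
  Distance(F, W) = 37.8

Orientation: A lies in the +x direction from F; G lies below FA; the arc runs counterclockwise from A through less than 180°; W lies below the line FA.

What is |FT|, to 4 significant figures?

25.15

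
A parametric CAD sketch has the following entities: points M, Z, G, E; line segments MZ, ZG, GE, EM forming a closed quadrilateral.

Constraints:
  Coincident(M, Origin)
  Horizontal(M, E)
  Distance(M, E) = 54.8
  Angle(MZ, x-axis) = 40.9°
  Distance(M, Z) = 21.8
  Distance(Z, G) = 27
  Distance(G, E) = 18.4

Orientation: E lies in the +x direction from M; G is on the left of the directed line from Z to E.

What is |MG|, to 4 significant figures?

45.83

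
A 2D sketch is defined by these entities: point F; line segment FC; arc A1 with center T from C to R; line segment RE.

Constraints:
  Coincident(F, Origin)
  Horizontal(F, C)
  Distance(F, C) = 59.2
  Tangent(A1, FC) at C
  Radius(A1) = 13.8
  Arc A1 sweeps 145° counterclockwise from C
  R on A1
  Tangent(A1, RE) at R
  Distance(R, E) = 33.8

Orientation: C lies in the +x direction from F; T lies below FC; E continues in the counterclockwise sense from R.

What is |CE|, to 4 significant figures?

48.69

F is at the origin; FC is horizontal with |FC| = 59.2 and C on the +x side, so C = (59.20, 0.000). The tangent condition forces TC to be normal to FC, so T = C + (0, -13.8) = (59.20, -13.80). On A1, C sits at bearing 90° from T; a 145° counterclockwise sweep puts R at bearing 235°, so R = T + 13.8·(cos 235°, sin 235°) = (51.28, -25.10). Since A1 is tangent to RE there, TR ⟂ RE, so RE runs along (−sin 235°, cos 235°); with |RE| = 33.8, E = (78.97, -44.49). Then |CE| = |E − C| = 48.69.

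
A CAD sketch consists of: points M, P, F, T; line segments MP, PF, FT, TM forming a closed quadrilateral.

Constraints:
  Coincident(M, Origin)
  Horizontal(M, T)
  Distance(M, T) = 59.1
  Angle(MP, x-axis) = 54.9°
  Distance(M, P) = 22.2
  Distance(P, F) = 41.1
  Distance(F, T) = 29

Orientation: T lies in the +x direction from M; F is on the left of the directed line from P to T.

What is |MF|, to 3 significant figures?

59.7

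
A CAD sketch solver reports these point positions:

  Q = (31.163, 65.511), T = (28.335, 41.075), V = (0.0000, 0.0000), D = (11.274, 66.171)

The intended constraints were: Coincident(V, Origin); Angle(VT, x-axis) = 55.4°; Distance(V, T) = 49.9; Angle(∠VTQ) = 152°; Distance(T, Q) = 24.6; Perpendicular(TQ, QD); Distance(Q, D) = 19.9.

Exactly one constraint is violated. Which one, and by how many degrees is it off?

Perpendicular(TQ, QD) — off by 4.70°.

V = (0.00, 0.00) ✓; VT at 55.40° ✓; |VT| = 49.90 ✓; ∠VTQ = 152.0° ✓; |TQ| = 24.60 ✓; ∠(TQ, QD) = 94.70° ✗; |QD| = 19.90 ✓.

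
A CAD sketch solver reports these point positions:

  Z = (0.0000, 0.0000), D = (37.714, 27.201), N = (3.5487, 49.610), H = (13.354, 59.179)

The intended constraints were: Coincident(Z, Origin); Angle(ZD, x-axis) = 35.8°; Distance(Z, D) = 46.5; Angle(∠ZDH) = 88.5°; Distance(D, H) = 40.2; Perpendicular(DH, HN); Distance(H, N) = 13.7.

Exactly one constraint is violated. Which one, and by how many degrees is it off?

Perpendicular(DH, HN) — off by 7.00°.

Z = (0.00, 0.00) ✓; ZD at 35.80° ✓; |ZD| = 46.50 ✓; ∠ZDH = 88.50° ✓; |DH| = 40.20 ✓; ∠(DH, HN) = 97.00° ✗; |HN| = 13.70 ✓.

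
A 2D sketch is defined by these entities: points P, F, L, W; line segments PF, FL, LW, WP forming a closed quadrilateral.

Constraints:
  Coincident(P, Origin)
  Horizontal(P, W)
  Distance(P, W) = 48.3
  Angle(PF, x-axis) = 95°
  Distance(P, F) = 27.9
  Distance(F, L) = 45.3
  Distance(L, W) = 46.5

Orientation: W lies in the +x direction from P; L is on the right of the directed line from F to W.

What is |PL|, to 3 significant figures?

17.6

Checks: |FL| = 45.30 ✓; |LW| = 46.50 ✓.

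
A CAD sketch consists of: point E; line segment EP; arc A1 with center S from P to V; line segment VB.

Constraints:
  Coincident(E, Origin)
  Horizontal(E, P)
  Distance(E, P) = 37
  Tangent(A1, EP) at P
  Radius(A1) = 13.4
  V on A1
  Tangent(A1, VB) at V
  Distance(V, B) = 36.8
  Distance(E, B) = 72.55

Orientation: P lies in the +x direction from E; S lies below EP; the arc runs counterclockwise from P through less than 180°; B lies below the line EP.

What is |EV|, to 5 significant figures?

35.823

E is at the origin; EP is horizontal with |EP| = 37.0 and P on the +x side, so P = (37.000, 0.0000). Since A1 is tangent to EP there, SP ⟂ EP, so S = P + (0, -13.4) = (37.000, -13.400). Since SV ⟂ VB (tangency), |SB| = √(13.4² + 36.8²) = 39.164 regardless of where V sits on A1. So B lies on both circle(E, 72.55) and circle(S, 39.164); the below-EP intersection is B = (53.634, -48.856). V is the foot of the tangent from B: V = (27.548, -22.899).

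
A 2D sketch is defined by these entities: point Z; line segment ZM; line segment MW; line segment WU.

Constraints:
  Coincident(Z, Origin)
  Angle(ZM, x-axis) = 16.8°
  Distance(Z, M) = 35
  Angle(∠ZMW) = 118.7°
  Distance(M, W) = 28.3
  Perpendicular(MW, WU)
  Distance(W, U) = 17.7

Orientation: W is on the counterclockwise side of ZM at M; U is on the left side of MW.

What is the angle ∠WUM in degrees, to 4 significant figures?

57.98°

Z is at the origin; ZM runs at 16.8° with length 35.0, so M = 35.0·(cos 16.8°, sin 16.8°) = (33.51, 10.12). ∠ZMW = 118.7°, so MW runs at 16.8° + (180° − 118.7°) = 78.10° from the x-axis; with |MW| = 28.3, W = M + 28.3·(cos 78.10°, sin 78.10°) = (39.34, 37.81). MW is perpendicular to WU; with |WU| = 17.7 on the left of MW, U = W + 17.7·(-0.9785, 0.2062) = (22.02, 41.46). Then cos ∠WUM = UW·UM / (|UW||UM|), giving 57.98°.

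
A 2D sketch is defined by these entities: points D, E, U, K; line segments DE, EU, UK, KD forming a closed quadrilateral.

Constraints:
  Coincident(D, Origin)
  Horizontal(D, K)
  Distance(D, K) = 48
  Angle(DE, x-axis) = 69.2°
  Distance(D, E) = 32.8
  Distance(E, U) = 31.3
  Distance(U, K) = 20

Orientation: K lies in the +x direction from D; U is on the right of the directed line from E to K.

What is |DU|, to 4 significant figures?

28.78

D is at the origin; DK is horizontal with |DK| = 48.0 and K in +x, so K = (48.0, 0). DE runs at 69.2° with |DE| = 32.8, so E = (11.65, 30.66). U is determined by |EU| = 31.3 and |UK| = 20.0 together: it lies at the intersection of circle(E, 31.3) and circle(K, 20.0). With |EK| = 47.56, the foot of the radical line on EK is 29.87 from E and the perpendicular offset is √(31.3² − 29.87²) = 9.342. Taking the right-of-EK solution: U = (28.46, 4.260).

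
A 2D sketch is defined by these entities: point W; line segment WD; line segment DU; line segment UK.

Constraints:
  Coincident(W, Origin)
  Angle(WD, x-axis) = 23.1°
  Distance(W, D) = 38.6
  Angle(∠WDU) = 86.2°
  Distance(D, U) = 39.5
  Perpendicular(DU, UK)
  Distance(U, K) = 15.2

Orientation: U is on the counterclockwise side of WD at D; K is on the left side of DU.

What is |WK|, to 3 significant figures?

43.7

W is at the origin; WD runs at 23.1° with length 38.6, so D = 38.6·(cos 23.1°, sin 23.1°) = (35.5, 15.1). ∠WDU = 86.2°, so DU runs at 23.1° + (180° − 86.2°) = 117° from the x-axis; with |DU| = 39.5, U = D + 39.5·(cos 117°, sin 117°) = (17.6, 50.4). DU ⟂ UK; with |UK| = 15.2 on the left of DU, K = U + 15.2·(-0.892, -0.452) = (4.08, 43.5). Then |WK| = |K − W| = 43.7.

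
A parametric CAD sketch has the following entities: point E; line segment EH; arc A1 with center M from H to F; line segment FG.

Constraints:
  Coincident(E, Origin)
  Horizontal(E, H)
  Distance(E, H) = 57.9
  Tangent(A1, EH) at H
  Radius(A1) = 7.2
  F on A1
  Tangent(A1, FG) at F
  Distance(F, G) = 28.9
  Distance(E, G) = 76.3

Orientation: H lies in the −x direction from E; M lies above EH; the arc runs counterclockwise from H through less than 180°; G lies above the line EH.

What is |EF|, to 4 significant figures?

53.04

Checks: |MF| = 7.200 ✓; ∠(MF, FG) = 90.00° ✓; |FG| = 28.90 ✓; |EG| = 76.30 ✓.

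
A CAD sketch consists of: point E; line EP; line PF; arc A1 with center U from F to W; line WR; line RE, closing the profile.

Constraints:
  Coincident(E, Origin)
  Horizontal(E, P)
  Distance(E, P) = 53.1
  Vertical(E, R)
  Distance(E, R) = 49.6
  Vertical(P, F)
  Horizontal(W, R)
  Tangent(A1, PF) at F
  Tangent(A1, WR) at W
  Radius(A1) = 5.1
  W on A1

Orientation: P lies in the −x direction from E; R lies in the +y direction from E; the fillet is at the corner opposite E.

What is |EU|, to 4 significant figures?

65.45

ER is vertical with |ER| = 49.6 and R on the +y side, so R = (0.000, 49.60). The virtual corner opposite E is at (-53.10, 49.60). A1 meets PF tangentially, so UF is at right angles to PF and tangency of A1 to WR means the radius UW is perpendicular to WR, with radius 5.1, so the center U sits 5.1 in from both sides at U = (-48.00, 44.50). Then |EU| = |U − E| = 65.45.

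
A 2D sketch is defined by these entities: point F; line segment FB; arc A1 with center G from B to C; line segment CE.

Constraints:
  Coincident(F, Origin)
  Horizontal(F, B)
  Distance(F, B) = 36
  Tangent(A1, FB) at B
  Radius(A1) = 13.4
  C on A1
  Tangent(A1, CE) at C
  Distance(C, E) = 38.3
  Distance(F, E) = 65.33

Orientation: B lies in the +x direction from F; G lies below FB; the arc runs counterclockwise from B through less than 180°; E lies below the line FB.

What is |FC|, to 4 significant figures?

29.60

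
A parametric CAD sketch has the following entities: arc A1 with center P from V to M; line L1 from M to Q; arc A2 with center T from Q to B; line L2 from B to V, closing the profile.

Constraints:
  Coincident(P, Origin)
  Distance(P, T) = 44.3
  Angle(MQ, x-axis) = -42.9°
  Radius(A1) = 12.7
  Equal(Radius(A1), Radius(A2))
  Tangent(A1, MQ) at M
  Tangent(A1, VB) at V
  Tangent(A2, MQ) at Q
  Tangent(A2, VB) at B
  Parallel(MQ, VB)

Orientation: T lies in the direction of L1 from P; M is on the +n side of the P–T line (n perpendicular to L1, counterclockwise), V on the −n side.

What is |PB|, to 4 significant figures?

46.08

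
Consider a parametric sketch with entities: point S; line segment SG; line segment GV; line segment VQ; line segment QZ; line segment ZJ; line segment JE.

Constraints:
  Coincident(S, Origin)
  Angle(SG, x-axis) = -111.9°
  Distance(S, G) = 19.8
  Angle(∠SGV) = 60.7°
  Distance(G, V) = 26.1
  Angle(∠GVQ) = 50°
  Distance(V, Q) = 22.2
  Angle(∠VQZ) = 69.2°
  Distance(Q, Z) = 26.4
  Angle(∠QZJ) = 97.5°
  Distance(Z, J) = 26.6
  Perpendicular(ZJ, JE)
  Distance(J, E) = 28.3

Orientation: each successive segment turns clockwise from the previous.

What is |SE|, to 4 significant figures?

32.08

∠QZJ = 97.5° gives ZJ at 165.5° from the x-axis; with |ZJ| = 26.6, J = (-37.19, -16.31). The perpendicularity gives JE at right angles to ZJ, so JE runs at 75.50°; with |JE| = 28.3, E = (-30.10, 11.09). Then |SE| = |E − S| = 32.08.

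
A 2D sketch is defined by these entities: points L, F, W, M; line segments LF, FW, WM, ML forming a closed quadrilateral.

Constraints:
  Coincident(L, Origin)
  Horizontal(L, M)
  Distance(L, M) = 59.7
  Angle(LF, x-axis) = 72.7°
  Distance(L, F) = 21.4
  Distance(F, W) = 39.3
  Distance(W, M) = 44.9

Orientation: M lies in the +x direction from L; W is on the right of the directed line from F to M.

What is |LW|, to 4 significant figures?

24.92

Checks: |FW| = 39.30 ✓; |WM| = 44.90 ✓.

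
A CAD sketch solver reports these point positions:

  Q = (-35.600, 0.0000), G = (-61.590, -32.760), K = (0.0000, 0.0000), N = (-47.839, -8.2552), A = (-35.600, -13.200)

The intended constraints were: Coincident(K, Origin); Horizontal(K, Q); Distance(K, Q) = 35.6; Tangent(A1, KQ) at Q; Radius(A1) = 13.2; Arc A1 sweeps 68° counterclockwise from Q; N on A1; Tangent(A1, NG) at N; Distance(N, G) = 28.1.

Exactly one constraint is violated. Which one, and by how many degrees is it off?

Tangent(A1, NG) at N — off by 7.30°.

K = (0.00, 0.00) ✓; K.y = 0.00, Q.y = 0.00 ✓; |KQ| = 35.60 ✓; ∠(AQ, QK) = 90.00° ✓; |AQ| = 13.20 ✓; bearing(A→N) − bearing(A→Q) = 68.00° ✓; |AN| = 13.20 ✓; ∠(AN, NG) = 97.30° ✗; |NG| = 28.10 ✓.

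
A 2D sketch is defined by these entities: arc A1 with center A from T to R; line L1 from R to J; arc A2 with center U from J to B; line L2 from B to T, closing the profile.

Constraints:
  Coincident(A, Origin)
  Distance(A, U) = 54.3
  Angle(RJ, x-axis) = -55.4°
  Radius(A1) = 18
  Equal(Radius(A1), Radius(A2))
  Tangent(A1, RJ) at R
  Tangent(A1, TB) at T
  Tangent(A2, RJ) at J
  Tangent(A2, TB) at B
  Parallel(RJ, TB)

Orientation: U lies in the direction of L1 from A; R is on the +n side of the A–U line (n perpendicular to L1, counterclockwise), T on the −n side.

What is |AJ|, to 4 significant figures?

57.21

The slot axis is L1's direction at -55.4°, so u = (cos -55.4°, sin -55.4°) = (0.5678, -0.8231) and n = (−sin -55.4°, cos -55.4°) = (0.8231, 0.5678). A is at the origin and U lies 54.3 along u from A, so U = 54.3·u = (30.83, -44.70). Tangency of A1 to both parallel lines with radius 18.0 puts R and T at A ± 18.0·n: R = (14.82, 10.22), T = (-14.82, -10.22). Equal radii place J and B the same way about U: J = U + 18.0·n = (45.65, -34.48), B = U − 18.0·n = (16.02, -54.92). Then |AJ| = |J − A| = 57.21.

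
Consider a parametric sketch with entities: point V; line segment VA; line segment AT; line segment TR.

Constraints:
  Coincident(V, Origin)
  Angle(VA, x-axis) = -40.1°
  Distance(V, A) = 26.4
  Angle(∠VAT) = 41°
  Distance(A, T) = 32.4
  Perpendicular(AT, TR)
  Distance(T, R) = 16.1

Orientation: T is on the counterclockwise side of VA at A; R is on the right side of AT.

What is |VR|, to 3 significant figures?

35.7

V is at the origin; VA runs at -40.1° with length 26.4, so A = 26.4·(cos -40.1°, sin -40.1°) = (20.2, -17.0). ∠VAT = 41.0°, so AT runs at -40.1° + (180° − 41.0°) = 98.9° from the x-axis; with |AT| = 32.4, T = A + 32.4·(cos 98.9°, sin 98.9°) = (15.2, 15.0). AT is perpendicular to TR; with |TR| = 16.1 on the right of AT, R = T + 16.1·(0.988, 0.155) = (31.1, 17.5). Then |VR| = |R − V| = 35.7.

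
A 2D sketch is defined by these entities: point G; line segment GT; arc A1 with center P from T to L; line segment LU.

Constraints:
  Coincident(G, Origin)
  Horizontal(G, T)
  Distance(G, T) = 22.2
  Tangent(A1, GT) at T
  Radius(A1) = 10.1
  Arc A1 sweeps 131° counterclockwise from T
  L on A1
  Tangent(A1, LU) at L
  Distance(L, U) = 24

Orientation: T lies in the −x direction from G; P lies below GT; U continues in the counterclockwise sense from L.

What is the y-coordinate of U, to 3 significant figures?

-34.8

On A1, T sits at bearing 90° from P; a 131° counterclockwise sweep puts L at bearing 221°, so L = P + 10.1·(cos 221°, sin 221°) = (-29.8, -16.7). A1 meets LU tangentially, so PL is at right angles to LU, so LU runs along (−sin 221°, cos 221°); with |LU| = 24.0, U = (-14.1, -34.8). So U.y = -34.8.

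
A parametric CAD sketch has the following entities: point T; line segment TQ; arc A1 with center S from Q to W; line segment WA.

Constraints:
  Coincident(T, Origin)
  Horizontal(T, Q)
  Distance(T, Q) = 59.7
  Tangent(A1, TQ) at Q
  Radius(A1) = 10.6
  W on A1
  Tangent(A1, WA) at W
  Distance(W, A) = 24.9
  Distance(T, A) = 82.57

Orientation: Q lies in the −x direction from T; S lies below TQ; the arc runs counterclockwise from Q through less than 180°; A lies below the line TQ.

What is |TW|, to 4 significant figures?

70.44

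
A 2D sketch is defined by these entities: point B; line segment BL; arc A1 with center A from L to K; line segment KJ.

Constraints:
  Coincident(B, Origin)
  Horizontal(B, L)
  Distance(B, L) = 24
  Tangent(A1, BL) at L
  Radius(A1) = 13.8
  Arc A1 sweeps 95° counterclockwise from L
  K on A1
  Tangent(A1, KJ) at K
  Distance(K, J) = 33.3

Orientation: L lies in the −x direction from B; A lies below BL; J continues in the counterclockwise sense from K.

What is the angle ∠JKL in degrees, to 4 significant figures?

132.5°

B is at the origin; BL is horizontal with |BL| = 24.0 and L on the −x side, so L = (-24.00, 0.000). Tangency of A1 to BL means the radius AL is perpendicular to BL, so A = L + (0, -13.8) = (-24.00, -13.80). On A1, L sits at bearing 90° from A; a 95° counterclockwise sweep puts K at bearing 185°, so K = A + 13.8·(cos 185°, sin 185°) = (-37.75, -15.00). Tangency of A1 to KJ means the radius AK is perpendicular to KJ, so KJ runs along (−sin 185°, cos 185°); with |KJ| = 33.3, J = (-34.85, -48.18). Then cos ∠JKL = KJ·KL / (|KJ||KL|), giving 132.5°.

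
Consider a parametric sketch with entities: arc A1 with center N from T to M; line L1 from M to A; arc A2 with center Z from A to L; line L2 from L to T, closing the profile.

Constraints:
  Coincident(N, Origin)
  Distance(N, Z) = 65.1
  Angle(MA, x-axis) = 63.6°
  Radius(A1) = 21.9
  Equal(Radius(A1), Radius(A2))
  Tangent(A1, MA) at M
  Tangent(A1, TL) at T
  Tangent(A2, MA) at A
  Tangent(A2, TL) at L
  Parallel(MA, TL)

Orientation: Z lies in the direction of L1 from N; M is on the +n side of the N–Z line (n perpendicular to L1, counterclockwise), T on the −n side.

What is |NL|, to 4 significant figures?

68.68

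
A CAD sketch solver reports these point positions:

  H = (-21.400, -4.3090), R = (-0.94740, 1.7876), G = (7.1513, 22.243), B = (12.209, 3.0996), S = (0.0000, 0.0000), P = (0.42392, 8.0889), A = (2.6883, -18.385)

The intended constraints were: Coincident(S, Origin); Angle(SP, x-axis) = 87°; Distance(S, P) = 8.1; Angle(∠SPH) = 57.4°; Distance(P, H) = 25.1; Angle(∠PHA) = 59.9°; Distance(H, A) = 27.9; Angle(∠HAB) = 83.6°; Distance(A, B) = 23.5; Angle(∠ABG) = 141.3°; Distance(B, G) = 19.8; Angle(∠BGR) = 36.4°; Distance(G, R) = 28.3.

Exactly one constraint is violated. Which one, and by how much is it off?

Distance(G, R) = 28.3 — off by 6.30.

S = (0.00, 0.00) ✓; SP at 87.00° ✓; |SP| = 8.100 ✓; ∠SPH = 57.40° ✓; |PH| = 25.10 ✓; ∠PHA = 59.90° ✓; |HA| = 27.90 ✓; ∠HAB = 83.60° ✓; |AB| = 23.50 ✓; ∠ABG = 141.3° ✓; |BG| = 19.80 ✓; ∠BGR = 36.40° ✓; |GR| = 22.00 ✗.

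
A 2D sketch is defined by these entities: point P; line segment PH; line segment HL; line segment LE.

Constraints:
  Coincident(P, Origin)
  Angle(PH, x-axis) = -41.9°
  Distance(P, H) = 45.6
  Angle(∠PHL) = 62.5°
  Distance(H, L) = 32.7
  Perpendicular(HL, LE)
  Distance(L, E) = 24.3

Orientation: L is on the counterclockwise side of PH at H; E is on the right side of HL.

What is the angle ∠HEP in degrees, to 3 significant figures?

43.2°

∠PHL = 62.5°, so HL runs at -41.9° + (180° − 62.5°) = 75.6° from the x-axis; with |HL| = 32.7, L = H + 32.7·(cos 75.6°, sin 75.6°) = (42.1, 1.22). HL is perpendicular to LE; with |LE| = 24.3 on the right of HL, E = L + 24.3·(0.969, -0.249) = (65.6, -4.82). Then cos ∠HEP = EH·EP / (|EH||EP|), giving 43.2°.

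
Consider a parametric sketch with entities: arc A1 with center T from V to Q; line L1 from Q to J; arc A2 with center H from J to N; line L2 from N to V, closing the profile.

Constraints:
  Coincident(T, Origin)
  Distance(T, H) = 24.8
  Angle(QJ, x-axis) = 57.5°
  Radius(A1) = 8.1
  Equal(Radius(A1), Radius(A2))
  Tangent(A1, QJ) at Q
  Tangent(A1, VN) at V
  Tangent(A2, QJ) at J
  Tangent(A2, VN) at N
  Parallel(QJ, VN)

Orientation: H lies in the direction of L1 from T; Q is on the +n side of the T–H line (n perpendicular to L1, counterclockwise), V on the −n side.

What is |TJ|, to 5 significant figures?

26.089

The slot axis is L1's direction at 57.5°, so u = (cos 57.5°, sin 57.5°) = (0.53730, 0.84339) and n = (−sin 57.5°, cos 57.5°) = (-0.84339, 0.53730). T is at the origin and H lies 24.8 along u from T, so H = 24.8·u = (13.325, 20.916). Tangency of A1 to both parallel lines with radius 8.1 puts Q and V at T ± 8.1·n: Q = (-6.8315, 4.3521), V = (6.8315, -4.3521). Equal radii place J and N the same way about H: J = H + 8.1·n = (6.4936, 25.268), N = H − 8.1·n = (20.157, 16.564). Then |TJ| = |J − T| = 26.089.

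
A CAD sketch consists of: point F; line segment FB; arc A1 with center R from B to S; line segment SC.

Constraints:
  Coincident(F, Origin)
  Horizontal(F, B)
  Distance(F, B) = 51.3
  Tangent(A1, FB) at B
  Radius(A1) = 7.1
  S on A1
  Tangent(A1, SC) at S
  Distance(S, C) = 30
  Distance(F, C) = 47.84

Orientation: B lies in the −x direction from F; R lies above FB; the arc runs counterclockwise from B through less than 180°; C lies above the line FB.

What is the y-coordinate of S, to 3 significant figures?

4.74

Checks: F = (0.00, 0.00) ✓; |RS| = 7.100 ✓; ∠(RS, SC) = 90.00° ✓; |SC| = 30.00 ✓; |FC| = 47.84 ✓.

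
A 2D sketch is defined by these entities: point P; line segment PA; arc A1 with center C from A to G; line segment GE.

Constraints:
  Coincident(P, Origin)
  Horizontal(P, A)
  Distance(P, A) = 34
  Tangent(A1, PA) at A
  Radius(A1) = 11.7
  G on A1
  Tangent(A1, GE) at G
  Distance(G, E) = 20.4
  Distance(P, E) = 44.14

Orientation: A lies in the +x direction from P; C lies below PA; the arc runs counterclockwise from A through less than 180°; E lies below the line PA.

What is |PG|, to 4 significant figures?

26.96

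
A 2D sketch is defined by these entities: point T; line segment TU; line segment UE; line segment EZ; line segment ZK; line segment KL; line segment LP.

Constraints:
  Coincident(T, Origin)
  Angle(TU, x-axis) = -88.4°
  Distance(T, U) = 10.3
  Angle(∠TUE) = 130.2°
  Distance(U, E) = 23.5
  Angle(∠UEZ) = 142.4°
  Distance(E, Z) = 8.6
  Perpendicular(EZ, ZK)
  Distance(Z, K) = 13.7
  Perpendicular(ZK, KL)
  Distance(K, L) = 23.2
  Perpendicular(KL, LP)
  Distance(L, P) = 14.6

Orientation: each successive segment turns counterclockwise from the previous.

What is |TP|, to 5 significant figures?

25.919

T is at the origin; TU runs at -88.4° with length 10.3, so U = (0.28759, -10.296). ∠TUE = 130.2° gives UE at -38.600° from the x-axis; with |UE| = 23.5, E = (18.653, -24.957). ∠UEZ = 142.4° gives EZ at -1.0000° from the x-axis; with |EZ| = 8.6, Z = (27.252, -25.107). EZ ⟂ ZK, so ZK runs at 89.000°; with |ZK| = 13.7, K = (27.491, -11.409). The perpendicularity gives KL at right angles to ZK, so KL runs at 179.00°; with |KL| = 23.2, L = (4.2946, -11.004). KL ⟂ LP, so LP runs at -91.000°; with |LP| = 14.6, P = (4.0398, -25.602). Then |TP| = |P − T| = 25.919.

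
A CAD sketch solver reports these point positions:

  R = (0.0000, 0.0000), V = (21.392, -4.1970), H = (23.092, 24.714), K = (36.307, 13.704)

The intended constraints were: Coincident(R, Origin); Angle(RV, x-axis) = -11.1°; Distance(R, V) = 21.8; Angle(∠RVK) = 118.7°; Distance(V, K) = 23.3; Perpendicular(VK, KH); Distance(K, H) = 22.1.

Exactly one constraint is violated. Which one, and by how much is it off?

Distance(K, H) = 22.1 — off by 4.90.

R = (0.00, 0.00) ✓; RV at -11.10° ✓; |RV| = 21.80 ✓; ∠RVK = 118.7° ✓; |VK| = 23.30 ✓; ∠(VK, KH) = 90.00° ✓; |KH| = 17.20 ✗.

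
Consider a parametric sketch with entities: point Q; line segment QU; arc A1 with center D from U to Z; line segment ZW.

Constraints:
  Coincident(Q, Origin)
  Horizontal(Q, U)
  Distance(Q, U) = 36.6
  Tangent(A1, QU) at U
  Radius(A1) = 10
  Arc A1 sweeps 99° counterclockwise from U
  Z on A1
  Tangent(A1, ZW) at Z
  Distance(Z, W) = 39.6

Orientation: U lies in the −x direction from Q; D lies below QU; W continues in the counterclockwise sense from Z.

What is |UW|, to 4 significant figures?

50.81

Q is at the origin; Q and U share the same y with |QU| = 36.6 and U on the −x side, so U = (-36.60, 0.000). The tangent condition forces DU to be normal to QU, so D = U + (0, -10) = (-36.60, -10.00). On A1, U sits at bearing 90° from D; a 99° counterclockwise sweep puts Z at bearing 189°, so Z = D + 10.0·(cos 189°, sin 189°) = (-46.48, -11.56). Since A1 is tangent to ZW there, DZ ⟂ ZW, so ZW runs along (−sin 189°, cos 189°); with |ZW| = 39.6, W = (-40.28, -50.68). Then |UW| = |W − U| = 50.81.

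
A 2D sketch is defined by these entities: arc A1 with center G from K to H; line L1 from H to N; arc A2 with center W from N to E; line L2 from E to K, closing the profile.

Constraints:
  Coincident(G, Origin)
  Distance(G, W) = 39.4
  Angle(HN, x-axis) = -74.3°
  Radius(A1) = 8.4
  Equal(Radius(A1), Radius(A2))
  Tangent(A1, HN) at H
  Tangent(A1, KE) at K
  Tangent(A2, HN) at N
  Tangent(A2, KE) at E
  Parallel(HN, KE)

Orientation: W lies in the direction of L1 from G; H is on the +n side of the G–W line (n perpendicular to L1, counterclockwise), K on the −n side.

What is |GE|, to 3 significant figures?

40.3

The slot axis is L1's direction at -74.3°, so u = (cos -74.3°, sin -74.3°) = (0.271, -0.963) and n = (−sin -74.3°, cos -74.3°) = (0.963, 0.271). G is at the origin and W lies 39.4 along u from G, so W = 39.4·u = (10.7, -37.9). Tangency of A1 to both parallel lines with radius 8.4 puts H and K at G ± 8.4·n: H = (8.09, 2.27), K = (-8.09, -2.27). Equal radii place N and E the same way about W: N = W + 8.4·n = (18.7, -35.7), E = W − 8.4·n = (2.58, -40.2). Then |GE| = |E − G| = 40.3.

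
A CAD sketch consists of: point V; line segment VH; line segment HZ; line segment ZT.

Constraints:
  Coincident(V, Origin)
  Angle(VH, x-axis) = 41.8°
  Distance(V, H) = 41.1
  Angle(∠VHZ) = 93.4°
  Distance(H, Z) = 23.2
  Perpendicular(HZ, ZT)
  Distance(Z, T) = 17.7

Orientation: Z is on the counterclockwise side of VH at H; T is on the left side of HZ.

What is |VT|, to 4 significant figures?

34.66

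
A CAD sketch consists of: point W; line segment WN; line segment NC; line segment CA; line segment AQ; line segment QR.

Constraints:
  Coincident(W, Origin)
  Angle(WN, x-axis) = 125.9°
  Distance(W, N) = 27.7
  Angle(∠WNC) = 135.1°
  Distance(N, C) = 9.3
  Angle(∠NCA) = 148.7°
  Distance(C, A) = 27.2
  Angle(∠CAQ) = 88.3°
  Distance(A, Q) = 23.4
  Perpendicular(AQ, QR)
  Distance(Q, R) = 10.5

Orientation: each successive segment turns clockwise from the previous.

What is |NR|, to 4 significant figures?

30.11

W is at the origin; WN runs at 125.9° with length 27.7, so N = (-16.24, 22.44). ∠WNC = 135.1° gives NC at 81.00° from the x-axis; with |NC| = 9.3, C = (-14.79, 31.62). ∠NCA = 148.7° gives CA at 49.70° from the x-axis; with |CA| = 27.2, A = (2.805, 52.37). ∠CAQ = 88.3° gives AQ at -42.00° from the x-axis; with |AQ| = 23.4, Q = (20.19, 36.71). AQ ⟂ QR, so QR runs at -132.0°; with |QR| = 10.5, R = (13.17, 28.91). Then |NR| = |R − N| = 30.11.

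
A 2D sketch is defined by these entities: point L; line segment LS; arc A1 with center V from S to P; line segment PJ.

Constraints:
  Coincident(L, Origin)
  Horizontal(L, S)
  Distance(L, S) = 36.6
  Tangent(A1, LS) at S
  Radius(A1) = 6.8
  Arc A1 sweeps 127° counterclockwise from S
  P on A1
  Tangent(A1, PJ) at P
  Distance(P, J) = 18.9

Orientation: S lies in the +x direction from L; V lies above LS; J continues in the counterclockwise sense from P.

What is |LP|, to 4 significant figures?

43.42

Tangency of A1 to LS means the radius VS is perpendicular to LS, so V = S + (0, 6.8) = (36.60, 6.800). On A1, S sits at bearing -90° from V; a 127° counterclockwise sweep puts P at bearing 37°, so P = V + 6.8·(cos 37°, sin 37°) = (42.03, 10.89). Then |LP| = |P − L| = 43.42.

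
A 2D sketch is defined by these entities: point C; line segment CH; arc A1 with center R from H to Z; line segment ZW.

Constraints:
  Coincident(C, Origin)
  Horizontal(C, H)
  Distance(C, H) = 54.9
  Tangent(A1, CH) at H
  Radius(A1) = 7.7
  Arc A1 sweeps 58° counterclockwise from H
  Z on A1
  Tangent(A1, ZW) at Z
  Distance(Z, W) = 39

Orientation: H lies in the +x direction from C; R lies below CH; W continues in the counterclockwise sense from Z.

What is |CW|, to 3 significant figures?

46.0

C is at the origin; C and H share the same y with |CH| = 54.9 and H on the +x side, so H = (54.9, 0.00). A1 meets CH tangentially, so RH is at right angles to CH, so R = H + (0, -7.7) = (54.9, -7.70). On A1, H sits at bearing 90° from R; a 58° counterclockwise sweep puts Z at bearing 148°, so Z = R + 7.7·(cos 148°, sin 148°) = (48.4, -3.62). Since A1 is tangent to ZW there, RZ ⟂ ZW, so ZW runs along (−sin 148°, cos 148°); with |ZW| = 39.0, W = (27.7, -36.7). Then |CW| = |W − C| = 46.0.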